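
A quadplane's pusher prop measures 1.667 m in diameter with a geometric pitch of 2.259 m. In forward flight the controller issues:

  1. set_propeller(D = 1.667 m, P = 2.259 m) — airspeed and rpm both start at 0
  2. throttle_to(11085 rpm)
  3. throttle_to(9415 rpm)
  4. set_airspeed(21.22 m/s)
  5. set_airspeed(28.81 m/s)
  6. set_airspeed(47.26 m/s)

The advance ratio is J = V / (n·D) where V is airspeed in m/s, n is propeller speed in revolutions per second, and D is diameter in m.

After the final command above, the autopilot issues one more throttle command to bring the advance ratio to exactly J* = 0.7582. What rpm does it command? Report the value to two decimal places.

rpm = 2243.50

set_propeller: D = 1.667 m, P = 2.259 m (p = P/D = 1.355129); state ← (V=0, rpm=0)
throttle_to(11085): rpm ← 11085
throttle_to(9415): rpm ← 9415
set_airspeed(21.22): V ← 21.22 m/s
set_airspeed(28.81): V ← 28.81 m/s
set_airspeed(47.26): V ← 47.26 m/s
final state: V = 47.26 m/s, rpm = 9415 → n = rpm/60 = 156.916667 rev/s
target J* = 0.7582; solve J* = V/(n·D) for n: n = V/(J*·D) = 47.26/(0.7582 × 1.667) = 37.391625 rev/s
rpm = 60·n = 2243.497489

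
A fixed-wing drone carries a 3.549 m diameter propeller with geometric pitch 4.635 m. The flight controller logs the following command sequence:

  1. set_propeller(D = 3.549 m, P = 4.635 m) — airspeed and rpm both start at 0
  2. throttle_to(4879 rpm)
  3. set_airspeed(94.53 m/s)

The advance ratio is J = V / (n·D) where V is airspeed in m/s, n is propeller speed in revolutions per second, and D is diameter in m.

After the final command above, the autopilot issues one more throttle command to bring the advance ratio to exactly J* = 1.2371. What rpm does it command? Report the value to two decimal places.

rpm = 1291.84

set_propeller: D = 3.549 m, P = 4.635 m (p = P/D = 1.306002); state ← (V=0, rpm=0)
throttle_to(4879): rpm ← 4879
set_airspeed(94.53): V ← 94.53 m/s
final state: V = 94.53 m/s, rpm = 4879 → n = rpm/60 = 81.316667 rev/s
target J* = 1.2371; solve J* = V/(n·D) for n: n = V/(J*·D) = 94.53/(1.2371 × 3.549) = 21.530735 rev/s
rpm = 60·n = 1291.844088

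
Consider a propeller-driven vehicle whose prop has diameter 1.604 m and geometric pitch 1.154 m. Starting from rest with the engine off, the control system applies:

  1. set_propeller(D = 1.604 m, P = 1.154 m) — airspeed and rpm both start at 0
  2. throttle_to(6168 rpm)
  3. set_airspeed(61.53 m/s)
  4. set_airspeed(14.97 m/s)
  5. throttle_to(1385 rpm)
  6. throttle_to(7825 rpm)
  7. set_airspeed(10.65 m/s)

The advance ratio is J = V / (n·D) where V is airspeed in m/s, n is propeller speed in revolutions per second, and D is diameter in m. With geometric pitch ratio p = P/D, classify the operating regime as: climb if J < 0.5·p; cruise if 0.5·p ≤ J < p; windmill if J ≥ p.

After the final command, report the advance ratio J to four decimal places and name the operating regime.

J = 0.0509, regime = climb

set_propeller: D = 1.604 m, P = 1.154 m (p = P/D = 0.719451); state ← (V=0, rpm=0)
throttle_to(6168): rpm ← 6168
set_airspeed(61.53): V ← 61.53 m/s
set_airspeed(14.97): V ← 14.97 m/s
throttle_to(1385): rpm ← 1385
throttle_to(7825): rpm ← 7825
set_airspeed(10.65): V ← 10.65 m/s
final state: V = 10.65 m/s, rpm = 7825 → n = rpm/60 = 130.416667 rev/s
J = V / (n·D) = 10.65 / (130.416667 × 1.604) = 0.050911
regime bands: climb J<0.3597 | cruise [0.3597, 0.7195) | windmill J≥0.7195
J = 0.0509 → climb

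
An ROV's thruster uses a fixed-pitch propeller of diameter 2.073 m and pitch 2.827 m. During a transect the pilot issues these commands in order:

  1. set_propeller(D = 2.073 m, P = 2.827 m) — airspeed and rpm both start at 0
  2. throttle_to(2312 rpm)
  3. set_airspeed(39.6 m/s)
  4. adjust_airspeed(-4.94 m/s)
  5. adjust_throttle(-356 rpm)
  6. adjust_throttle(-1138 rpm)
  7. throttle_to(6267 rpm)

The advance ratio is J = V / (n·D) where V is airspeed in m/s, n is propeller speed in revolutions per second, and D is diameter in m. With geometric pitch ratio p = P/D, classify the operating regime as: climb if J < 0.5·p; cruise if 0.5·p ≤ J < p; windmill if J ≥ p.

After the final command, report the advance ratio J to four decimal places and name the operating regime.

set_propeller: D = 2.073 m, P = 2.827 m (p = P/D = 1.363724); state ← (V=0, rpm=0)
throttle_to(2312): rpm ← 2312
set_airspeed(39.6): V ← 39.6 m/s
adjust_airspeed(-4.94): V ← 39.6 -4.94 = 34.66 m/s
adjust_throttle(-356): rpm ← 2312 -356 = 1956
adjust_throttle(-1138): rpm ← 1956 -1138 = 818
throttle_to(6267): rpm ← 6267
final state: V = 34.66 m/s, rpm = 6267 → n = rpm/60 = 104.450000 rev/s
J = V / (n·D) = 34.66 / (104.450000 × 2.073) = 0.160074
regime bands: climb J<0.6819 | cruise [0.6819, 1.3637) | windmill J≥1.3637
J = 0.1601 → climb

J = 0.1601, regime = climb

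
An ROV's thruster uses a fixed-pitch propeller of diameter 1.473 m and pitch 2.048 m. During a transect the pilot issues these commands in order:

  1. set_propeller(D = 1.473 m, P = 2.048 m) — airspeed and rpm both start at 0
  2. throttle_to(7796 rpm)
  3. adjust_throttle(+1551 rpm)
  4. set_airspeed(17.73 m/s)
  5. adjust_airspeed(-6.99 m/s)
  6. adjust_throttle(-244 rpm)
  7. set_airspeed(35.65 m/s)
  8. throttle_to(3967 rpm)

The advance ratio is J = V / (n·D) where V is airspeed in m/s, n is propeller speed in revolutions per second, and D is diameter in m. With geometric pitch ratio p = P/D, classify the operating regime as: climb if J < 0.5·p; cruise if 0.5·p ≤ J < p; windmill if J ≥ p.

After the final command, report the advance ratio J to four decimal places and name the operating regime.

J = 0.3661, regime = climb

set_propeller: D = 1.473 m, P = 2.048 m (p = P/D = 1.390360); state ← (V=0, rpm=0)
throttle_to(7796): rpm ← 7796
adjust_throttle(+1551): rpm ← 7796 +1551 = 9347
set_airspeed(17.73): V ← 17.73 m/s
adjust_airspeed(-6.99): V ← 17.73 -6.99 = 10.74 m/s
adjust_throttle(-244): rpm ← 9347 -244 = 9103
set_airspeed(35.65): V ← 35.65 m/s
throttle_to(3967): rpm ← 3967
final state: V = 35.65 m/s, rpm = 3967 → n = rpm/60 = 66.116667 rev/s
J = V / (n·D) = 35.65 / (66.116667 × 1.473) = 0.366055
regime bands: climb J<0.6952 | cruise [0.6952, 1.3904) | windmill J≥1.3904
J = 0.3661 → climb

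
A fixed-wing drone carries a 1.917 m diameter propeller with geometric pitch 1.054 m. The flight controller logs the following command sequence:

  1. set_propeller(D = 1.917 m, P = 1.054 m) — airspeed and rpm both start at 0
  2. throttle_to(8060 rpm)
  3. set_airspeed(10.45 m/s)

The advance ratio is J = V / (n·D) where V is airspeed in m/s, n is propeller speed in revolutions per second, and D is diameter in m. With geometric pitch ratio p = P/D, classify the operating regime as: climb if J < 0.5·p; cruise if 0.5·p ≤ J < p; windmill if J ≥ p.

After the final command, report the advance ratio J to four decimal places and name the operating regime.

J = 0.0406, regime = climb

set_propeller: D = 1.917 m, P = 1.054 m (p = P/D = 0.549817); state ← (V=0, rpm=0)
throttle_to(8060): rpm ← 8060
set_airspeed(10.45): V ← 10.45 m/s
final state: V = 10.45 m/s, rpm = 8060 → n = rpm/60 = 134.333333 rev/s
J = V / (n·D) = 10.45 / (134.333333 × 1.917) = 0.040580
regime bands: climb J<0.2749 | cruise [0.2749, 0.5498) | windmill J≥0.5498
J = 0.0406 → climb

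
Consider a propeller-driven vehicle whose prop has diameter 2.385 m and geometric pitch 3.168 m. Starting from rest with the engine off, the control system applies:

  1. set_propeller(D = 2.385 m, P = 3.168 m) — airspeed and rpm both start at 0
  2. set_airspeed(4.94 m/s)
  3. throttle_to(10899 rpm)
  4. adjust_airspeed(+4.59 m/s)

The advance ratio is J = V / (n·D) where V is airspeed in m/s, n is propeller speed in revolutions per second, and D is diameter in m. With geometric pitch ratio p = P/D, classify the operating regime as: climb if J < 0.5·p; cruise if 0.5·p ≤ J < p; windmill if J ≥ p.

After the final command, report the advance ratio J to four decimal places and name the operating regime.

J = 0.0220, regime = climb

set_propeller: D = 2.385 m, P = 3.168 m (p = P/D = 1.328302); state ← (V=0, rpm=0)
set_airspeed(4.94): V ← 4.94 m/s
throttle_to(10899): rpm ← 10899
adjust_airspeed(+4.59): V ← 4.94 +4.59 = 9.53 m/s
final state: V = 9.53 m/s, rpm = 10899 → n = rpm/60 = 181.650000 rev/s
J = V / (n·D) = 9.53 / (181.650000 × 2.385) = 0.021997
regime bands: climb J<0.6642 | cruise [0.6642, 1.3283) | windmill J≥1.3283
J = 0.0220 → climb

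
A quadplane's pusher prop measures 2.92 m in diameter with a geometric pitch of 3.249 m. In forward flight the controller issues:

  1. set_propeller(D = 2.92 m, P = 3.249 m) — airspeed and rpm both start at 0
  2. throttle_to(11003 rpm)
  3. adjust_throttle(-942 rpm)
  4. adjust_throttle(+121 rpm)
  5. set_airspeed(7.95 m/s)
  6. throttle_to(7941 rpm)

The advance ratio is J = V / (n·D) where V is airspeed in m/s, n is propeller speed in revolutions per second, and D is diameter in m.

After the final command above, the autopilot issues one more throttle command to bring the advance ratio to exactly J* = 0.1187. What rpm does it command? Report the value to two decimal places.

rpm = 1376.21

set_propeller: D = 2.92 m, P = 3.249 m (p = P/D = 1.112671); state ← (V=0, rpm=0)
throttle_to(11003): rpm ← 11003
adjust_throttle(-942): rpm ← 11003 -942 = 10061
adjust_throttle(+121): rpm ← 10061 +121 = 10182
set_airspeed(7.95): V ← 7.95 m/s
throttle_to(7941): rpm ← 7941
final state: V = 7.95 m/s, rpm = 7941 → n = rpm/60 = 132.350000 rev/s
target J* = 0.1187; solve J* = V/(n·D) for n: n = V/(J*·D) = 7.95/(0.1187 × 2.92) = 22.936839 rev/s
rpm = 60·n = 1376.210315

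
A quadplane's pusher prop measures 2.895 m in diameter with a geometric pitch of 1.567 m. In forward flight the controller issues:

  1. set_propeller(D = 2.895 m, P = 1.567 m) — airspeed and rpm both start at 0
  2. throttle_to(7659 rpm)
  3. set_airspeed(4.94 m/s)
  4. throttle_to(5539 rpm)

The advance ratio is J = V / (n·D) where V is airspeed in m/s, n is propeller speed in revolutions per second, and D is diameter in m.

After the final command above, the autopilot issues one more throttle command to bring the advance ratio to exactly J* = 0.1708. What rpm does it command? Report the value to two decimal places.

rpm = 599.43

set_propeller: D = 2.895 m, P = 1.567 m (p = P/D = 0.541278); state ← (V=0, rpm=0)
throttle_to(7659): rpm ← 7659
set_airspeed(4.94): V ← 4.94 m/s
throttle_to(5539): rpm ← 5539
final state: V = 4.94 m/s, rpm = 5539 → n = rpm/60 = 92.316667 rev/s
target J* = 0.1708; solve J* = V/(n·D) for n: n = V/(J*·D) = 4.94/(0.1708 × 2.895) = 9.990576 rev/s
rpm = 60·n = 599.434542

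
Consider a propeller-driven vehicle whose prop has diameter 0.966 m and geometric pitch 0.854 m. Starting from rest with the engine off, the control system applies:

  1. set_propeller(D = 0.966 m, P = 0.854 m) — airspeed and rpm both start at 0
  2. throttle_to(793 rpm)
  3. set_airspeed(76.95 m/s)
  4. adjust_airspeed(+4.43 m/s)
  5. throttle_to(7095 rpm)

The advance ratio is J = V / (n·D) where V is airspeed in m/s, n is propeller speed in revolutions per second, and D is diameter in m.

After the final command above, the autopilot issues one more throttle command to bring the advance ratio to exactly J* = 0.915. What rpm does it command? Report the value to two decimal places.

set_propeller: D = 0.966 m, P = 0.854 m (p = P/D = 0.884058); state ← (V=0, rpm=0)
throttle_to(793): rpm ← 793
set_airspeed(76.95): V ← 76.95 m/s
adjust_airspeed(+4.43): V ← 76.95 +4.43 = 81.38 m/s
throttle_to(7095): rpm ← 7095
final state: V = 81.38 m/s, rpm = 7095 → n = rpm/60 = 118.250000 rev/s
target J* = 0.915; solve J* = V/(n·D) for n: n = V/(J*·D) = 81.38/(0.915 × 0.966) = 92.070280 rev/s
rpm = 60·n = 5524.216814

rpm = 5524.22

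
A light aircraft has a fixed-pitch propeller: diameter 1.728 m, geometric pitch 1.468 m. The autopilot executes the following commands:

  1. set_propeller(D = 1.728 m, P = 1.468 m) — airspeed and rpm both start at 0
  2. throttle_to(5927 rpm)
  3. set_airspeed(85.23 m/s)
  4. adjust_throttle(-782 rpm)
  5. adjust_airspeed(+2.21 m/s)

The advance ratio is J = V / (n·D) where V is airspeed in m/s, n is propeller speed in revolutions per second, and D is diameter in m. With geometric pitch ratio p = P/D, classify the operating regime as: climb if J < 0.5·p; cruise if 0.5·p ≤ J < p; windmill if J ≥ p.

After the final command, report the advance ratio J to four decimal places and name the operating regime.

J = 0.5901, regime = cruise

set_propeller: D = 1.728 m, P = 1.468 m (p = P/D = 0.849537); state ← (V=0, rpm=0)
throttle_to(5927): rpm ← 5927
set_airspeed(85.23): V ← 85.23 m/s
adjust_throttle(-782): rpm ← 5927 -782 = 5145
adjust_airspeed(+2.21): V ← 85.23 +2.21 = 87.44 m/s
final state: V = 87.44 m/s, rpm = 5145 → n = rpm/60 = 85.750000 rev/s
J = V / (n·D) = 87.44 / (85.750000 × 1.728) = 0.590109
regime bands: climb J<0.4248 | cruise [0.4248, 0.8495) | windmill J≥0.8495
J = 0.5901 → cruise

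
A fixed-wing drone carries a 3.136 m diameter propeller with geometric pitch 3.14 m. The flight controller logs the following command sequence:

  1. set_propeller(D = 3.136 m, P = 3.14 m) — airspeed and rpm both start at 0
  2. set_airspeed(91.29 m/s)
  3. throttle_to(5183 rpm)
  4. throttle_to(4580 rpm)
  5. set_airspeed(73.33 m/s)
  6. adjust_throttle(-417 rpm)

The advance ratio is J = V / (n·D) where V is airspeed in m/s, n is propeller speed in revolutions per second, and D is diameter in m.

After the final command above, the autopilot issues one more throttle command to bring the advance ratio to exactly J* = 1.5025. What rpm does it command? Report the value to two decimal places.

set_propeller: D = 3.136 m, P = 3.14 m (p = P/D = 1.001276); state ← (V=0, rpm=0)
set_airspeed(91.29): V ← 91.29 m/s
throttle_to(5183): rpm ← 5183
throttle_to(4580): rpm ← 4580
set_airspeed(73.33): V ← 73.33 m/s
adjust_throttle(-417): rpm ← 4580 -417 = 4163
final state: V = 73.33 m/s, rpm = 4163 → n = rpm/60 = 69.383333 rev/s
target J* = 1.5025; solve J* = V/(n·D) for n: n = V/(J*·D) = 73.33/(1.5025 × 3.136) = 15.562922 rev/s
rpm = 60·n = 933.775340

rpm = 933.78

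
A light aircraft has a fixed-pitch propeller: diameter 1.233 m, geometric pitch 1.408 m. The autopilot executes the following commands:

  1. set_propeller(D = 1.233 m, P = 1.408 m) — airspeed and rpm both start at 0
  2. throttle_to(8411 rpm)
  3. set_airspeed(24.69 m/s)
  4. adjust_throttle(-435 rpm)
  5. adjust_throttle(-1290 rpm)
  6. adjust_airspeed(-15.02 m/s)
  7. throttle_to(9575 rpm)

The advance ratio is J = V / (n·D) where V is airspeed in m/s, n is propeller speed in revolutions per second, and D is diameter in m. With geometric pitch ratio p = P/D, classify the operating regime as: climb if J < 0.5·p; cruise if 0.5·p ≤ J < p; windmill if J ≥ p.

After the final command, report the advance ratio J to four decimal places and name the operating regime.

set_propeller: D = 1.233 m, P = 1.408 m (p = P/D = 1.141930); state ← (V=0, rpm=0)
throttle_to(8411): rpm ← 8411
set_airspeed(24.69): V ← 24.69 m/s
adjust_throttle(-435): rpm ← 8411 -435 = 7976
adjust_throttle(-1290): rpm ← 7976 -1290 = 6686
adjust_airspeed(-15.02): V ← 24.69 -15.02 = 9.67 m/s
throttle_to(9575): rpm ← 9575
final state: V = 9.67 m/s, rpm = 9575 → n = rpm/60 = 159.583333 rev/s
J = V / (n·D) = 9.67 / (159.583333 × 1.233) = 0.049145
regime bands: climb J<0.5710 | cruise [0.5710, 1.1419) | windmill J≥1.1419
J = 0.0491 → climb

J = 0.0491, regime = climb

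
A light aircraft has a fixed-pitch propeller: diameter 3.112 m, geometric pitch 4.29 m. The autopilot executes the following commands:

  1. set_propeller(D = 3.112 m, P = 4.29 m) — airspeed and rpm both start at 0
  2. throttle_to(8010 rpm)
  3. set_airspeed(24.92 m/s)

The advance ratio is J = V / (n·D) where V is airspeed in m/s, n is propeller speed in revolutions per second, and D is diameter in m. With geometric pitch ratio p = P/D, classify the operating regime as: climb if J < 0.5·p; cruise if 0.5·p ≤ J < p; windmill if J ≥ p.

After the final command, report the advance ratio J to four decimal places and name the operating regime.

set_propeller: D = 3.112 m, P = 4.29 m (p = P/D = 1.378535); state ← (V=0, rpm=0)
throttle_to(8010): rpm ← 8010
set_airspeed(24.92): V ← 24.92 m/s
final state: V = 24.92 m/s, rpm = 8010 → n = rpm/60 = 133.500000 rev/s
J = V / (n·D) = 24.92 / (133.500000 × 3.112) = 0.059983
regime bands: climb J<0.6893 | cruise [0.6893, 1.3785) | windmill J≥1.3785
J = 0.0600 → climb

J = 0.0600, regime = climb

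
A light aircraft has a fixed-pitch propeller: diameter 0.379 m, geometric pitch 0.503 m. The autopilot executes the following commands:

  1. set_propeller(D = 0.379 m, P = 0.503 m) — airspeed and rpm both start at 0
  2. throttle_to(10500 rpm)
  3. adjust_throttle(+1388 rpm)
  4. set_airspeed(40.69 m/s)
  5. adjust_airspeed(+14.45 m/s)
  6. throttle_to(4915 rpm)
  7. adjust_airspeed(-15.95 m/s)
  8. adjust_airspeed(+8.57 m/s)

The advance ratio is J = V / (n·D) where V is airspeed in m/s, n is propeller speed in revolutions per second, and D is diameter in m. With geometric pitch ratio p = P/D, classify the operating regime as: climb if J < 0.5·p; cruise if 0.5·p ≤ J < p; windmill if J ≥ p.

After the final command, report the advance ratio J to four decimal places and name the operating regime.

J = 1.5383, regime = windmill

set_propeller: D = 0.379 m, P = 0.503 m (p = P/D = 1.327177); state ← (V=0, rpm=0)
throttle_to(10500): rpm ← 10500
adjust_throttle(+1388): rpm ← 10500 +1388 = 11888
set_airspeed(40.69): V ← 40.69 m/s
adjust_airspeed(+14.45): V ← 40.69 +14.45 = 55.14 m/s
throttle_to(4915): rpm ← 4915
adjust_airspeed(-15.95): V ← 55.14 -15.95 = 39.19 m/s
adjust_airspeed(+8.57): V ← 39.19 +8.57 = 47.76 m/s
final state: V = 47.76 m/s, rpm = 4915 → n = rpm/60 = 81.916667 rev/s
J = V / (n·D) = 47.76 / (81.916667 × 0.379) = 1.538342
regime bands: climb J<0.6636 | cruise [0.6636, 1.3272) | windmill J≥1.3272
J = 1.5383 → windmill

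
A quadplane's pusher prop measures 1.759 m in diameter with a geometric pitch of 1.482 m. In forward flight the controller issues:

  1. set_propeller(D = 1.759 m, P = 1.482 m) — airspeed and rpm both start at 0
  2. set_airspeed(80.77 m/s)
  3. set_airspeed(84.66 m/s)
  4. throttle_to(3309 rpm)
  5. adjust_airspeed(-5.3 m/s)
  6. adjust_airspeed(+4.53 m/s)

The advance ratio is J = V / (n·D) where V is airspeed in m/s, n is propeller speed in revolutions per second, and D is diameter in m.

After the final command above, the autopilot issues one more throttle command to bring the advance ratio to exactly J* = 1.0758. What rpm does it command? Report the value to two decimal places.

rpm = 2659.89

set_propeller: D = 1.759 m, P = 1.482 m (p = P/D = 0.842524); state ← (V=0, rpm=0)
set_airspeed(80.77): V ← 80.77 m/s
set_airspeed(84.66): V ← 84.66 m/s
throttle_to(3309): rpm ← 3309
adjust_airspeed(-5.3): V ← 84.66 -5.3 = 79.36 m/s
adjust_airspeed(+4.53): V ← 79.36 +4.53 = 83.89 m/s
final state: V = 83.89 m/s, rpm = 3309 → n = rpm/60 = 55.150000 rev/s
target J* = 1.0758; solve J* = V/(n·D) for n: n = V/(J*·D) = 83.89/(1.0758 × 1.759) = 44.331540 rev/s
rpm = 60·n = 2659.892380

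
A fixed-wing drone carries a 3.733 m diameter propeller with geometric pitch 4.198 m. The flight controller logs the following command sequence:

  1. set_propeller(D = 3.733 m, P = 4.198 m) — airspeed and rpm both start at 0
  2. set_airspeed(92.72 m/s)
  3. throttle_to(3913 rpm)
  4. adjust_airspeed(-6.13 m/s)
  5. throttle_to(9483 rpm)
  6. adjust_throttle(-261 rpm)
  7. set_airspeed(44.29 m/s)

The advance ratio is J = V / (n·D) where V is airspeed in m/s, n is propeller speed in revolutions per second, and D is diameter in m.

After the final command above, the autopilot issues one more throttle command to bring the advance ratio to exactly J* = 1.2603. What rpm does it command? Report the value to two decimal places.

rpm = 564.84

set_propeller: D = 3.733 m, P = 4.198 m (p = P/D = 1.124565); state ← (V=0, rpm=0)
set_airspeed(92.72): V ← 92.72 m/s
throttle_to(3913): rpm ← 3913
adjust_airspeed(-6.13): V ← 92.72 -6.13 = 86.59 m/s
throttle_to(9483): rpm ← 9483
adjust_throttle(-261): rpm ← 9483 -261 = 9222
set_airspeed(44.29): V ← 44.29 m/s
final state: V = 44.29 m/s, rpm = 9222 → n = rpm/60 = 153.700000 rev/s
target J* = 1.2603; solve J* = V/(n·D) for n: n = V/(J*·D) = 44.29/(1.2603 × 3.733) = 9.413990 rev/s
rpm = 60·n = 564.839428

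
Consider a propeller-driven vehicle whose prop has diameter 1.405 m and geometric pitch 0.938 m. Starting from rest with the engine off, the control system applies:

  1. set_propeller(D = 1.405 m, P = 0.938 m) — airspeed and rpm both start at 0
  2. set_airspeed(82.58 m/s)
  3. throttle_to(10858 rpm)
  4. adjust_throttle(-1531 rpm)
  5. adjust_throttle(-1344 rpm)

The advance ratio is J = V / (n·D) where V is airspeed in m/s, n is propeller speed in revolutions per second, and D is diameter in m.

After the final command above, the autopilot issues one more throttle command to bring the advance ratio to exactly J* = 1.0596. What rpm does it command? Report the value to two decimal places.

rpm = 3328.19

set_propeller: D = 1.405 m, P = 0.938 m (p = P/D = 0.667616); state ← (V=0, rpm=0)
set_airspeed(82.58): V ← 82.58 m/s
throttle_to(10858): rpm ← 10858
adjust_throttle(-1531): rpm ← 10858 -1531 = 9327
adjust_throttle(-1344): rpm ← 9327 -1344 = 7983
final state: V = 82.58 m/s, rpm = 7983 → n = rpm/60 = 133.050000 rev/s
target J* = 1.0596; solve J* = V/(n·D) for n: n = V/(J*·D) = 82.58/(1.0596 × 1.405) = 55.469801 rev/s
rpm = 60·n = 3328.188036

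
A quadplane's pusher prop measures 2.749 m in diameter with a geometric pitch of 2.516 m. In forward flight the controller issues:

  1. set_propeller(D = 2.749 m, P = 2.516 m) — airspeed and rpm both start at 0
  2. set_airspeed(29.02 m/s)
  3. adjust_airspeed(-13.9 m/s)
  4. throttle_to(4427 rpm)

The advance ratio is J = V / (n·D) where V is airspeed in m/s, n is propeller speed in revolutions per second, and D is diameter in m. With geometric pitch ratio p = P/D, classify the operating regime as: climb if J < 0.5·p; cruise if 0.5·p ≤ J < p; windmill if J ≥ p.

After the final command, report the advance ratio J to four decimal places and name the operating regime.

J = 0.0745, regime = climb

set_propeller: D = 2.749 m, P = 2.516 m (p = P/D = 0.915242); state ← (V=0, rpm=0)
set_airspeed(29.02): V ← 29.02 m/s
adjust_airspeed(-13.9): V ← 29.02 -13.9 = 15.12 m/s
throttle_to(4427): rpm ← 4427
final state: V = 15.12 m/s, rpm = 4427 → n = rpm/60 = 73.783333 rev/s
J = V / (n·D) = 15.12 / (73.783333 × 2.749) = 0.074545
regime bands: climb J<0.4576 | cruise [0.4576, 0.9152) | windmill J≥0.9152
J = 0.0745 → climb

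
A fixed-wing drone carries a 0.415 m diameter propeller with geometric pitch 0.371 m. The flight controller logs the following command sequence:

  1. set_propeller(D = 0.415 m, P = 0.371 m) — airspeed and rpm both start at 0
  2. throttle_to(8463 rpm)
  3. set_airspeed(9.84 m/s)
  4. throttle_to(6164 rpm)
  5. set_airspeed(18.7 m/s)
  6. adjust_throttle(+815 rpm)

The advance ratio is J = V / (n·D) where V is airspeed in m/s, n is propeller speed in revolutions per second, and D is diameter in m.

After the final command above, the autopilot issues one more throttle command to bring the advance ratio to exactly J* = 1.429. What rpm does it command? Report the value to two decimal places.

set_propeller: D = 0.415 m, P = 0.371 m (p = P/D = 0.893976); state ← (V=0, rpm=0)
throttle_to(8463): rpm ← 8463
set_airspeed(9.84): V ← 9.84 m/s
throttle_to(6164): rpm ← 6164
set_airspeed(18.7): V ← 18.7 m/s
adjust_throttle(+815): rpm ← 6164 +815 = 6979
final state: V = 18.7 m/s, rpm = 6979 → n = rpm/60 = 116.316667 rev/s
target J* = 1.429; solve J* = V/(n·D) for n: n = V/(J*·D) = 18.7/(1.429 × 0.415) = 31.532709 rev/s
rpm = 60·n = 1891.962532

rpm = 1891.96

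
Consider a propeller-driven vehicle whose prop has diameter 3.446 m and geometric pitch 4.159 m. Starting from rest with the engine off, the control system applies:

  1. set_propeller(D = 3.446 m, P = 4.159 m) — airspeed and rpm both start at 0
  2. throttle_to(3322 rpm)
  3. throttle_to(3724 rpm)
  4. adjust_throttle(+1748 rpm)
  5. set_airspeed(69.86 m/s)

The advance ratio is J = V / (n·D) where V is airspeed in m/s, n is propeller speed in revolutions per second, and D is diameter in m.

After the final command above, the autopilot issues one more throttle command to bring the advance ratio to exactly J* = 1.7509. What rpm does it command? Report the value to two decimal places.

set_propeller: D = 3.446 m, P = 4.159 m (p = P/D = 1.206907); state ← (V=0, rpm=0)
throttle_to(3322): rpm ← 3322
throttle_to(3724): rpm ← 3724
adjust_throttle(+1748): rpm ← 3724 +1748 = 5472
set_airspeed(69.86): V ← 69.86 m/s
final state: V = 69.86 m/s, rpm = 5472 → n = rpm/60 = 91.200000 rev/s
target J* = 1.7509; solve J* = V/(n·D) for n: n = V/(J*·D) = 69.86/(1.7509 × 3.446) = 11.578491 rev/s
rpm = 60·n = 694.709465

rpm = 694.71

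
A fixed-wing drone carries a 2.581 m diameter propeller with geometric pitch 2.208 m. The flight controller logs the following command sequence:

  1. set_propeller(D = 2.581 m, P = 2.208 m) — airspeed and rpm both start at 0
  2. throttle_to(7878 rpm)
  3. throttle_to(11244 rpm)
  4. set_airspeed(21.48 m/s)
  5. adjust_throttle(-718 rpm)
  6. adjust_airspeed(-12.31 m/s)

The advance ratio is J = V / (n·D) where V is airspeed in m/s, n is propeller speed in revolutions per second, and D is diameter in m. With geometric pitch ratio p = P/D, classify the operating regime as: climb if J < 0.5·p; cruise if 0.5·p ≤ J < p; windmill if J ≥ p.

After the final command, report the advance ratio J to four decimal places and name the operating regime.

set_propeller: D = 2.581 m, P = 2.208 m (p = P/D = 0.855482); state ← (V=0, rpm=0)
throttle_to(7878): rpm ← 7878
throttle_to(11244): rpm ← 11244
set_airspeed(21.48): V ← 21.48 m/s
adjust_throttle(-718): rpm ← 11244 -718 = 10526
adjust_airspeed(-12.31): V ← 21.48 -12.31 = 9.17 m/s
final state: V = 9.17 m/s, rpm = 10526 → n = rpm/60 = 175.433333 rev/s
J = V / (n·D) = 9.17 / (175.433333 × 2.581) = 0.020252
regime bands: climb J<0.4277 | cruise [0.4277, 0.8555) | windmill J≥0.8555
J = 0.0203 → climb

J = 0.0203, regime = climb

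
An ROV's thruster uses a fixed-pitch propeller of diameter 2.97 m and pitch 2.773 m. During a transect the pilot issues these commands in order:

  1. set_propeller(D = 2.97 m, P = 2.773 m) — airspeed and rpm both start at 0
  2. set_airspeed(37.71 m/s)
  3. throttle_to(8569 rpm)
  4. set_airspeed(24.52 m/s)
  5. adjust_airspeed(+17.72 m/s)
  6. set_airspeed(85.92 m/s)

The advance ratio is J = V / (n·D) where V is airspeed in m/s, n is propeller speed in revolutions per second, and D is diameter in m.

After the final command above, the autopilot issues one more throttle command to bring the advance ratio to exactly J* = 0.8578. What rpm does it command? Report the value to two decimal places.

rpm = 2023.50

set_propeller: D = 2.97 m, P = 2.773 m (p = P/D = 0.933670); state ← (V=0, rpm=0)
set_airspeed(37.71): V ← 37.71 m/s
throttle_to(8569): rpm ← 8569
set_airspeed(24.52): V ← 24.52 m/s
adjust_airspeed(+17.72): V ← 24.52 +17.72 = 42.24 m/s
set_airspeed(85.92): V ← 85.92 m/s
final state: V = 85.92 m/s, rpm = 8569 → n = rpm/60 = 142.816667 rev/s
target J* = 0.8578; solve J* = V/(n·D) for n: n = V/(J*·D) = 85.92/(0.8578 × 2.97) = 33.724986 rev/s
rpm = 60·n = 2023.499156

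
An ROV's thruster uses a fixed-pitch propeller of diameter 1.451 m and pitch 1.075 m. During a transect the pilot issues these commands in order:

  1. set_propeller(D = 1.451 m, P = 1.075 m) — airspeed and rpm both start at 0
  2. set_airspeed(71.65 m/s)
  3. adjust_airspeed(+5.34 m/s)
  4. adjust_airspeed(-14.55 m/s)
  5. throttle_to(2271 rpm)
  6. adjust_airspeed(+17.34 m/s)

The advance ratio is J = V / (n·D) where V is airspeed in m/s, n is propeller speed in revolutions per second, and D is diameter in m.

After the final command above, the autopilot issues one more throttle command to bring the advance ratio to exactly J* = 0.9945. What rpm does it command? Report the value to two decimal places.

rpm = 3317.21

set_propeller: D = 1.451 m, P = 1.075 m (p = P/D = 0.740868); state ← (V=0, rpm=0)
set_airspeed(71.65): V ← 71.65 m/s
adjust_airspeed(+5.34): V ← 71.65 +5.34 = 76.99 m/s
adjust_airspeed(-14.55): V ← 76.99 -14.55 = 62.44 m/s
throttle_to(2271): rpm ← 2271
adjust_airspeed(+17.34): V ← 62.44 +17.34 = 79.78 m/s
final state: V = 79.78 m/s, rpm = 2271 → n = rpm/60 = 37.850000 rev/s
target J* = 0.9945; solve J* = V/(n·D) for n: n = V/(J*·D) = 79.78/(0.9945 × 1.451) = 55.286848 rev/s
rpm = 60·n = 3317.210890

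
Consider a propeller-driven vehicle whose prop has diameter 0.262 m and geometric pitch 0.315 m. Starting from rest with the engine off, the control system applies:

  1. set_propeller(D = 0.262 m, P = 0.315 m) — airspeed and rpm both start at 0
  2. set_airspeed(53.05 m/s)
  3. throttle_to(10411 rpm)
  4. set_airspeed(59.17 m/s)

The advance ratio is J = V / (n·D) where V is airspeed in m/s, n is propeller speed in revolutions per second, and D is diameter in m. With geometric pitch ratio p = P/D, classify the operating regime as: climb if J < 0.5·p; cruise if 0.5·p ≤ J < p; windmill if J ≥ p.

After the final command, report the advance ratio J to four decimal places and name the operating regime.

set_propeller: D = 0.262 m, P = 0.315 m (p = P/D = 1.202290); state ← (V=0, rpm=0)
set_airspeed(53.05): V ← 53.05 m/s
throttle_to(10411): rpm ← 10411
set_airspeed(59.17): V ← 59.17 m/s
final state: V = 59.17 m/s, rpm = 10411 → n = rpm/60 = 173.516667 rev/s
J = V / (n·D) = 59.17 / (173.516667 × 0.262) = 1.301545
regime bands: climb J<0.6011 | cruise [0.6011, 1.2023) | windmill J≥1.2023
J = 1.3015 → windmill

J = 1.3015, regime = windmill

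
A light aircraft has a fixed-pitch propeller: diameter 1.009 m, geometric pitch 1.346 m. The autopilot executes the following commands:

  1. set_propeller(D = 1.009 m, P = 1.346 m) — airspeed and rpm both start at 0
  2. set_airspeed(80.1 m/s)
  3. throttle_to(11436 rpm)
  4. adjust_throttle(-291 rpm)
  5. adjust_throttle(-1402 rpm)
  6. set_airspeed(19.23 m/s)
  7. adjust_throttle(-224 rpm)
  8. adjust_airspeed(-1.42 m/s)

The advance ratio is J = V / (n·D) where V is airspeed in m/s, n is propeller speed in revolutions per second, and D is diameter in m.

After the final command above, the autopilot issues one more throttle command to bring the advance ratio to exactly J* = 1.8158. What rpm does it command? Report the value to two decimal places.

set_propeller: D = 1.009 m, P = 1.346 m (p = P/D = 1.333994); state ← (V=0, rpm=0)
set_airspeed(80.1): V ← 80.1 m/s
throttle_to(11436): rpm ← 11436
adjust_throttle(-291): rpm ← 11436 -291 = 11145
adjust_throttle(-1402): rpm ← 11145 -1402 = 9743
set_airspeed(19.23): V ← 19.23 m/s
adjust_throttle(-224): rpm ← 9743 -224 = 9519
adjust_airspeed(-1.42): V ← 19.23 -1.42 = 17.81 m/s
final state: V = 17.81 m/s, rpm = 9519 → n = rpm/60 = 158.650000 rev/s
target J* = 1.8158; solve J* = V/(n·D) for n: n = V/(J*·D) = 17.81/(1.8158 × 1.009) = 9.720861 rev/s
rpm = 60·n = 583.251671

rpm = 583.25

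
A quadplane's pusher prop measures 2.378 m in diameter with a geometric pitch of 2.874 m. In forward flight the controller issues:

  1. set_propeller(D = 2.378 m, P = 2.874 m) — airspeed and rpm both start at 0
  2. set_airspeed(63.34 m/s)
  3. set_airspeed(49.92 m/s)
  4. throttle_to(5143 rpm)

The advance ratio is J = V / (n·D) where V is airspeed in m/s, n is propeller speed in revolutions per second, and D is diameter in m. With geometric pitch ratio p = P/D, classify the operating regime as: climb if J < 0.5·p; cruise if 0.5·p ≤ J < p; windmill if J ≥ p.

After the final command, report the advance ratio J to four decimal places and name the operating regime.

J = 0.2449, regime = climb

set_propeller: D = 2.378 m, P = 2.874 m (p = P/D = 1.208579); state ← (V=0, rpm=0)
set_airspeed(63.34): V ← 63.34 m/s
set_airspeed(49.92): V ← 49.92 m/s
throttle_to(5143): rpm ← 5143
final state: V = 49.92 m/s, rpm = 5143 → n = rpm/60 = 85.716667 rev/s
J = V / (n·D) = 49.92 / (85.716667 × 2.378) = 0.244905
regime bands: climb J<0.6043 | cruise [0.6043, 1.2086) | windmill J≥1.2086
J = 0.2449 → climb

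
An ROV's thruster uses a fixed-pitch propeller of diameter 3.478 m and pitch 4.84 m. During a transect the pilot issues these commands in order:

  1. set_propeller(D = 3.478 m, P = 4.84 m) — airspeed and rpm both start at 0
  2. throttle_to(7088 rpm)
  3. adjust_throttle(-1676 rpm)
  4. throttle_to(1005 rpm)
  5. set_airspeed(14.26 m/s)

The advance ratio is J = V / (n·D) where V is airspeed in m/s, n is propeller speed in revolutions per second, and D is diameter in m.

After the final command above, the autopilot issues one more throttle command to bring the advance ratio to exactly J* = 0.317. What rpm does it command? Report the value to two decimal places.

rpm = 776.04

set_propeller: D = 3.478 m, P = 4.84 m (p = P/D = 1.391604); state ← (V=0, rpm=0)
throttle_to(7088): rpm ← 7088
adjust_throttle(-1676): rpm ← 7088 -1676 = 5412
throttle_to(1005): rpm ← 1005
set_airspeed(14.26): V ← 14.26 m/s
final state: V = 14.26 m/s, rpm = 1005 → n = rpm/60 = 16.750000 rev/s
target J* = 0.317; solve J* = V/(n·D) for n: n = V/(J*·D) = 14.26/(0.317 × 3.478) = 12.933935 rev/s
rpm = 60·n = 776.036121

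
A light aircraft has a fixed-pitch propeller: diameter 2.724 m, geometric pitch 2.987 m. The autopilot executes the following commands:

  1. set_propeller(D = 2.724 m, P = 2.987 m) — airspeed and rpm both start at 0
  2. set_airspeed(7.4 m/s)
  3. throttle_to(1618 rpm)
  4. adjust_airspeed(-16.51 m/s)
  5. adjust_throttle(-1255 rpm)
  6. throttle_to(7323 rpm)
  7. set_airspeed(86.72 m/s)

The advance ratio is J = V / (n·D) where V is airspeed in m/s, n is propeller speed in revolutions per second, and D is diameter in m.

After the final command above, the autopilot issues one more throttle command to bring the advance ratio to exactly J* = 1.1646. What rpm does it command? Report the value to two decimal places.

set_propeller: D = 2.724 m, P = 2.987 m (p = P/D = 1.096549); state ← (V=0, rpm=0)
set_airspeed(7.4): V ← 7.4 m/s
throttle_to(1618): rpm ← 1618
adjust_airspeed(-16.51): V ← 7.4 -16.51 = -9.11 m/s
adjust_throttle(-1255): rpm ← 1618 -1255 = 363
throttle_to(7323): rpm ← 7323
set_airspeed(86.72): V ← 86.72 m/s
final state: V = 86.72 m/s, rpm = 7323 → n = rpm/60 = 122.050000 rev/s
target J* = 1.1646; solve J* = V/(n·D) for n: n = V/(J*·D) = 86.72/(1.1646 × 2.724) = 27.336026 rev/s
rpm = 60·n = 1640.161565

rpm = 1640.16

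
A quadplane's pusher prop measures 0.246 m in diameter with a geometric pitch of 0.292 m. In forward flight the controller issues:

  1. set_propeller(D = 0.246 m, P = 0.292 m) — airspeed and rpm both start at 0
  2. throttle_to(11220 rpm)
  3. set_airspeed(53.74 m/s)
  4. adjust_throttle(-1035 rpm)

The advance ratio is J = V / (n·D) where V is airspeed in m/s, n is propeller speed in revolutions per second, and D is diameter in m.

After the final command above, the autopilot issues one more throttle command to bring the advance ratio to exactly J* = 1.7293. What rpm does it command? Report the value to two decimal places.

rpm = 7579.55

set_propeller: D = 0.246 m, P = 0.292 m (p = P/D = 1.186992); state ← (V=0, rpm=0)
throttle_to(11220): rpm ← 11220
set_airspeed(53.74): V ← 53.74 m/s
adjust_throttle(-1035): rpm ← 11220 -1035 = 10185
final state: V = 53.74 m/s, rpm = 10185 → n = rpm/60 = 169.750000 rev/s
target J* = 1.7293; solve J* = V/(n·D) for n: n = V/(J*·D) = 53.74/(1.7293 × 0.246) = 126.325845 rev/s
rpm = 60·n = 7579.550728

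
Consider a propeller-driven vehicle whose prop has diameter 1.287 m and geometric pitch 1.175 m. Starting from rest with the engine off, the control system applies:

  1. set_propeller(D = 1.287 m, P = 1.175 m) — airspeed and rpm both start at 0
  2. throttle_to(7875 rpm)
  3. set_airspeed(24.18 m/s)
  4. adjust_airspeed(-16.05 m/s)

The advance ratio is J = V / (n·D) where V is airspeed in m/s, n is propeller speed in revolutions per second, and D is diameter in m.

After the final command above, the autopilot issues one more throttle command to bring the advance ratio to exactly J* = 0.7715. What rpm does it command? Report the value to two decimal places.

rpm = 491.28

set_propeller: D = 1.287 m, P = 1.175 m (p = P/D = 0.912976); state ← (V=0, rpm=0)
throttle_to(7875): rpm ← 7875
set_airspeed(24.18): V ← 24.18 m/s
adjust_airspeed(-16.05): V ← 24.18 -16.05 = 8.13 m/s
final state: V = 8.13 m/s, rpm = 7875 → n = rpm/60 = 131.250000 rev/s
target J* = 0.7715; solve J* = V/(n·D) for n: n = V/(J*·D) = 8.13/(0.7715 × 1.287) = 8.187967 rev/s
rpm = 60·n = 491.278003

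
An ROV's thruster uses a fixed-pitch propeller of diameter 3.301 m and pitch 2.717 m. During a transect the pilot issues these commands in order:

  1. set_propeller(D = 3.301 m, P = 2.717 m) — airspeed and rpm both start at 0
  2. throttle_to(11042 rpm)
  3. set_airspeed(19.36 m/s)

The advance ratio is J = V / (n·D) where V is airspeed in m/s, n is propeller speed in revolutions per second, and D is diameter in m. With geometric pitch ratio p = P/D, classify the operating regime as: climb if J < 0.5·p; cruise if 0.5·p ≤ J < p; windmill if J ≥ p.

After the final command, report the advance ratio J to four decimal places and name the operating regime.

J = 0.0319, regime = climb

set_propeller: D = 3.301 m, P = 2.717 m (p = P/D = 0.823084); state ← (V=0, rpm=0)
throttle_to(11042): rpm ← 11042
set_airspeed(19.36): V ← 19.36 m/s
final state: V = 19.36 m/s, rpm = 11042 → n = rpm/60 = 184.033333 rev/s
J = V / (n·D) = 19.36 / (184.033333 × 3.301) = 0.031869
regime bands: climb J<0.4115 | cruise [0.4115, 0.8231) | windmill J≥0.8231
J = 0.0319 → climb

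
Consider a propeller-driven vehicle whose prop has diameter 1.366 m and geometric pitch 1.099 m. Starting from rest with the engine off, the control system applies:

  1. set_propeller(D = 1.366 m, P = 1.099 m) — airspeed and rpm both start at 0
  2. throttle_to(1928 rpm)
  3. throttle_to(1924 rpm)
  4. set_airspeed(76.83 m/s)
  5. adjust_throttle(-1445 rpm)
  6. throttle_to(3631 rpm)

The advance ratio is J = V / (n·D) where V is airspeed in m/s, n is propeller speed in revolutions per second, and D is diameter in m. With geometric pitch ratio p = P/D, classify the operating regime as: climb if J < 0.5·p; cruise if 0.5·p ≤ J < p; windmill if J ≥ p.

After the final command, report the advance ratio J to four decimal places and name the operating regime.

set_propeller: D = 1.366 m, P = 1.099 m (p = P/D = 0.804539); state ← (V=0, rpm=0)
throttle_to(1928): rpm ← 1928
throttle_to(1924): rpm ← 1924
set_airspeed(76.83): V ← 76.83 m/s
adjust_throttle(-1445): rpm ← 1924 -1445 = 479
throttle_to(3631): rpm ← 3631
final state: V = 76.83 m/s, rpm = 3631 → n = rpm/60 = 60.516667 rev/s
J = V / (n·D) = 76.83 / (60.516667 × 1.366) = 0.929405
regime bands: climb J<0.4023 | cruise [0.4023, 0.8045) | windmill J≥0.8045
J = 0.9294 → windmill

J = 0.9294, regime = windmill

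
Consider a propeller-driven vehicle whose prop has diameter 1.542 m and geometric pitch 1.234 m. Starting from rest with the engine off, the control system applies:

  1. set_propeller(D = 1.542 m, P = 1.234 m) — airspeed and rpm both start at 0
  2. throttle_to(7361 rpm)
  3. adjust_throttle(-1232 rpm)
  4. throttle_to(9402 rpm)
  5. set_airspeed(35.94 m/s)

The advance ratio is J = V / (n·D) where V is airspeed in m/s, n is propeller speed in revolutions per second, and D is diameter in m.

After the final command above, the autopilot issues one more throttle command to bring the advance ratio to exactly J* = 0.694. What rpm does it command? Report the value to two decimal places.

set_propeller: D = 1.542 m, P = 1.234 m (p = P/D = 0.800259); state ← (V=0, rpm=0)
throttle_to(7361): rpm ← 7361
adjust_throttle(-1232): rpm ← 7361 -1232 = 6129
throttle_to(9402): rpm ← 9402
set_airspeed(35.94): V ← 35.94 m/s
final state: V = 35.94 m/s, rpm = 9402 → n = rpm/60 = 156.700000 rev/s
target J* = 0.694; solve J* = V/(n·D) for n: n = V/(J*·D) = 35.94/(0.694 × 1.542) = 33.584140 rev/s
rpm = 60·n = 2015.048386

rpm = 2015.05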